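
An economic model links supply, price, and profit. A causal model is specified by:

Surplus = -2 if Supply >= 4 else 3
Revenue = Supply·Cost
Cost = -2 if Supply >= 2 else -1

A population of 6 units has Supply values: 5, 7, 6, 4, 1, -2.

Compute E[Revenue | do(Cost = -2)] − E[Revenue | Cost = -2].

do(Cost=-2) breaks Cost's dependence on Supply. With Cost=-2 fixed, Revenue across the units is -10, -14, -12, -8, -2, 4, mean -7.
Conditioning on Cost=-2 selects the 4 unit(s) with Supply ∈ {5, 7, 6, 4}. Their Revenue values: -10, -14, -12, -8. Mean = -11.
Difference = -7 − (-11) = 4.

4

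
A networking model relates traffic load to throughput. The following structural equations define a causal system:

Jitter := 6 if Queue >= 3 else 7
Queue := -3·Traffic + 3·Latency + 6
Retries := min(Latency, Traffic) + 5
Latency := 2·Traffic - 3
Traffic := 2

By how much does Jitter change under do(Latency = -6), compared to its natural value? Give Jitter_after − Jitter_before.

1

do(Latency=-6) replaces the equation Latency := 2·Traffic - 3 with the constant Latency = -6.
Queue = -3·Traffic + 3·Latency + 6  [with Traffic=2, Latency=-6]  = -18
Jitter = 6 if Queue >= 3 else 7  [with Queue=-18]  = 7
Without intervention: Latency = 2·Traffic - 3  [with Traffic=2]  = 1; Queue = -3·Traffic + 3·Latency + 6  [with Traffic=2, Latency=1]  = 3; Jitter = 6 if Queue >= 3 else 7  [with Queue=3]  = 6.
Change = 7 − 6 = 1.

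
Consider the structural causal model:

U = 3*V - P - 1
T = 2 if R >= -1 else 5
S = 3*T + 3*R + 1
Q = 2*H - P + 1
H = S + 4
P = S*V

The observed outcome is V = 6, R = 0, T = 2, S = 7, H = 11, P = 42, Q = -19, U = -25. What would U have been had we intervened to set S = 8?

do(S=8) replaces the equation S = 3*T + 3*R + 1 with the constant S = 8.
P = S*V  [with S=8, V=6]  = 48
U = 3*V - P - 1  [with V=6, P=48]  = -31

-31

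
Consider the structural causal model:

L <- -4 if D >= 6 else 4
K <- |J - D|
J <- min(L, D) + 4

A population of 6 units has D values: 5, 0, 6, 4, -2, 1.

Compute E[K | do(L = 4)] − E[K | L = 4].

do(L=4) breaks L's dependence on D. With L=4 fixed, K across the units is 3, 4, 2, 4, 4, 4, mean 3.5.
E[K|L=4] averages over only the 5 units with L=4 (D = 5, 0, 4, -2, 1): K = 3, 4, 4, 4, 4, mean 3.8.
Difference = 3.5 − 3.8 = -0.3.

-0.3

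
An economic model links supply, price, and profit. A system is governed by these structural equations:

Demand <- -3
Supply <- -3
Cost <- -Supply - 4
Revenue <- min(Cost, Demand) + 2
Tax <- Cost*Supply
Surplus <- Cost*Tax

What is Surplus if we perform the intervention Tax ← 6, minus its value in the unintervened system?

The intervention breaks the incoming arrows to Tax: Tax <- Cost*Supply no longer applies, and Tax = 6.
Cost = -Supply - 4  [with Supply=-3]  = -1
Surplus = Cost*Tax  [with Cost=-1, Tax=6]  = -6
Without intervention: Cost = -Supply - 4  [with Supply=-3]  = -1; Tax = Cost*Supply  [with Cost=-1, Supply=-3]  = 3; Surplus = Cost*Tax  [with Cost=-1, Tax=3]  = -3.
Change = -6 − (-3) = -3.

-3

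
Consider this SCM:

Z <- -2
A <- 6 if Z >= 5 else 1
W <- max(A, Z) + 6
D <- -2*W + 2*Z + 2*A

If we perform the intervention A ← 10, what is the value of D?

Under do(A=10), the mechanism A <- 6 if Z >= 5 else 1 is discarded; A is fixed at 10.
W = max(A, Z) + 6  [with A=10, Z=-2]  = 16
D = -2*W + 2*Z + 2*A  [with W=16, Z=-2, A=10]  = -16

-16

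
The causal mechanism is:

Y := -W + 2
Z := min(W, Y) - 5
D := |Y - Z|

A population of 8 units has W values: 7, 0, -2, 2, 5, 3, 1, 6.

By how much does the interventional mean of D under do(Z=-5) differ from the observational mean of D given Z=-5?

do(Z=-5) breaks Z's dependence on W. With Z=-5 fixed, D across the units is 0, 7, 9, 5, 2, 4, 6, 1, mean 4.25.
E[D|Z=-5] averages over only the 2 units with Z=-5 (W = 0, 2): D = 7, 5, mean 6.
Difference = 4.25 − 6 = -1.75.

-1.75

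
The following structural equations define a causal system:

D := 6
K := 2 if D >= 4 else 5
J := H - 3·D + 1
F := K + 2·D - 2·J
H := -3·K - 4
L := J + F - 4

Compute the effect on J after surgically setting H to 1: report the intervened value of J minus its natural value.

The intervention breaks the incoming arrows to H: H := -3·K - 4 no longer applies, and H = 1.
J = H - 3·D + 1  [with H=1, D=6]  = -16
Without intervention: K = 2 if D >= 4 else 5  [with D=6]  = 2; H = -3·K - 4  [with K=2]  = -10; J = H - 3·D + 1  [with H=-10, D=6]  = -27.
Change = -16 − (-27) = 11.

11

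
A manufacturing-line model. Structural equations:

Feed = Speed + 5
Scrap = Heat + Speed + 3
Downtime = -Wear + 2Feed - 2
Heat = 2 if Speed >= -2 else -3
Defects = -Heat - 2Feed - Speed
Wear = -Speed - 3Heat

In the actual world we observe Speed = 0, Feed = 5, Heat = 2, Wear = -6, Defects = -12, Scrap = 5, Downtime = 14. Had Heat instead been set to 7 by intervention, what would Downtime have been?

29

The intervention breaks the incoming arrows to Heat: Heat = 2 if Speed >= -2 else -3 no longer applies, and Heat = 7.
Feed = Speed + 5  [with Speed=0]  = 5
Wear = -Speed - 3Heat  [with Speed=0, Heat=7]  = -21
Downtime = -Wear + 2Feed - 2  [with Wear=-21, Feed=5]  = 29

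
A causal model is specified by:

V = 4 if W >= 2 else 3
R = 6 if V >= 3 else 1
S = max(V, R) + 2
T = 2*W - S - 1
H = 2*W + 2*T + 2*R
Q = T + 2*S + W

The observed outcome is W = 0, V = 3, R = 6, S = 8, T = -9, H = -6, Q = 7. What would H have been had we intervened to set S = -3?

Under do(S=-3), the mechanism S = max(V, R) + 2 is discarded; S is fixed at -3.
V = 4 if W >= 2 else 3  [with W=0]  = 3
R = 6 if V >= 3 else 1  [with V=3]  = 6
T = 2*W - S - 1  [with W=0, S=-3]  = 2
H = 2*W + 2*T + 2*R  [with W=0, T=2, R=6]  = 16

16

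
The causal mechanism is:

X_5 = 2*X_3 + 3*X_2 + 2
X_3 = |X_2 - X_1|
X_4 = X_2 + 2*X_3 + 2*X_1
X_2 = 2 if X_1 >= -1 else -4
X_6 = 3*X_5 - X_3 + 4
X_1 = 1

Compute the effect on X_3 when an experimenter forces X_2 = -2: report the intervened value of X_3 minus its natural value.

The intervention breaks the incoming arrows to X_2: X_2 = 2 if X_1 >= -1 else -4 no longer applies, and X_2 = -2.
X_3 = |X_2 - X_1|  [with X_2=-2, X_1=1]  = 3
Without intervention: X_2 = 2 if X_1 >= -1 else -4  [with X_1=1]  = 2; X_3 = |X_2 - X_1|  [with X_2=2, X_1=1]  = 1.
Change = 3 − 1 = 2.

2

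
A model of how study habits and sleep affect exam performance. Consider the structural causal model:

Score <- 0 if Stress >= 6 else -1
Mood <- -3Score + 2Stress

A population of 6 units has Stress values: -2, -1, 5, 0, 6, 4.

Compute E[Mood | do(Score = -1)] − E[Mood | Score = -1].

Every unit gets Score=-1 under the intervention. Mood values become -1, 1, 13, 3, 15, 11; E[Mood|do(Score=-1)] = 7.
Conditioning on Score=-1 selects the 5 unit(s) with Stress ∈ {-2, -1, 5, 0, 4}. Their Mood values: -1, 1, 13, 3, 11. Mean = 5.4.
Difference = 7 − 5.4 = 1.6.

1.6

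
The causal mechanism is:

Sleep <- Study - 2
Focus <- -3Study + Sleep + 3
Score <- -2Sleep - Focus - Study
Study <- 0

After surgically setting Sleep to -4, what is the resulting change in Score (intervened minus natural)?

6

Under do(Sleep=-4), the mechanism Sleep <- Study - 2 is discarded; Sleep is fixed at -4.
Focus = -3Study + Sleep + 3  [with Study=0, Sleep=-4]  = -1
Score = -2Sleep - Focus - Study  [with Sleep=-4, Focus=-1, Study=0]  = 9
Without intervention: Sleep = Study - 2  [with Study=0]  = -2; Focus = -3Study + Sleep + 3  [with Study=0, Sleep=-2]  = 1; Score = -2Sleep - Focus - Study  [with Sleep=-2, Focus=1, Study=0]  = 3.
Change = 9 − 3 = 6.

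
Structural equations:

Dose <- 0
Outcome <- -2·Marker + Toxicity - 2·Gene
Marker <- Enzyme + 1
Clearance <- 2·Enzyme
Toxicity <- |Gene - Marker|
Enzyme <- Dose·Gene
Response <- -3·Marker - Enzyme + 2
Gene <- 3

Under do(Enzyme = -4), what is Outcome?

6

The intervention breaks the incoming arrows to Enzyme: Enzyme <- Dose·Gene no longer applies, and Enzyme = -4.
Marker = Enzyme + 1  [with Enzyme=-4]  = -3
Toxicity = |Gene - Marker|  [with Gene=3, Marker=-3]  = 6
Outcome = -2·Marker + Toxicity - 2·Gene  [with Marker=-3, Toxicity=6, Gene=3]  = 6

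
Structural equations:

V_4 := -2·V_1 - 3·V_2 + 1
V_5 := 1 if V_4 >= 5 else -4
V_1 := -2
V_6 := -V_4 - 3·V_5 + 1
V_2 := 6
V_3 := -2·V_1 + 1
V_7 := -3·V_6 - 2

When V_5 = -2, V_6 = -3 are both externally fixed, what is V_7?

7

Under do(V_5 = -2, V_6 = -3), each intervened variable's structural equation is replaced by its fixed value.
V_7 = -3·V_6 - 2  [with V_6=-3]  = 7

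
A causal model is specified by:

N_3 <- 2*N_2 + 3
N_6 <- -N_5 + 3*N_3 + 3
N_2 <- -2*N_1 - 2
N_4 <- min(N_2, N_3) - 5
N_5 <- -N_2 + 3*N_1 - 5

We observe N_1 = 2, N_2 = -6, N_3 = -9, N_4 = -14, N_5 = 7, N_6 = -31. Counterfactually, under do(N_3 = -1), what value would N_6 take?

-7

The intervention breaks the incoming arrows to N_3: N_3 <- 2*N_2 + 3 no longer applies, and N_3 = -1.
N_2 = -2*N_1 - 2  [with N_1=2]  = -6
N_5 = -N_2 + 3*N_1 - 5  [with N_2=-6, N_1=2]  = 7
N_6 = -N_5 + 3*N_3 + 3  [with N_5=7, N_3=-1]  = -7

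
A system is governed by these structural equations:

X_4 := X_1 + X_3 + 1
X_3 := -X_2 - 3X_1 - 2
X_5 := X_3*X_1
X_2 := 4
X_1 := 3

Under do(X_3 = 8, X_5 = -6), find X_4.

12

The joint intervention fixes X_3 = 8, X_5 = -6, removing each variable's own equation.
X_4 = X_1 + X_3 + 1  [with X_1=3, X_3=8]  = 12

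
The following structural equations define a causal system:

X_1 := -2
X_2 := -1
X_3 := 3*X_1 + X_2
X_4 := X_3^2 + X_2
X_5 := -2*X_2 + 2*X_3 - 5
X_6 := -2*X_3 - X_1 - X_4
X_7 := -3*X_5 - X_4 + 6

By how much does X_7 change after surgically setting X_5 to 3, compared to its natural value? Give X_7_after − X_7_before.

Under do(X_5=3), the mechanism X_5 := -2*X_2 + 2*X_3 - 5 is discarded; X_5 is fixed at 3.
X_3 = 3*X_1 + X_2  [with X_1=-2, X_2=-1]  = -7
X_4 = X_3^2 + X_2  [with X_3=-7, X_2=-1]  = 48
X_7 = -3*X_5 - X_4 + 6  [with X_5=3, X_4=48]  = -51
Without intervention: X_3 = 3*X_1 + X_2  [with X_1=-2, X_2=-1]  = -7; X_4 = X_3^2 + X_2  [with X_3=-7, X_2=-1]  = 48; X_5 = -2*X_2 + 2*X_3 - 5  [with X_2=-1, X_3=-7]  = -17; X_7 = -3*X_5 - X_4 + 6  [with X_5=-17, X_4=48]  = 9.
Change = -51 − 9 = -60.

-60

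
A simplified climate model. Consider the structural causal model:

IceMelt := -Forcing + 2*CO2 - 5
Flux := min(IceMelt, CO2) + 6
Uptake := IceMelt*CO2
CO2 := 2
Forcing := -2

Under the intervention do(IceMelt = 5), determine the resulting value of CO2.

Under do(IceMelt=5), the mechanism IceMelt := -Forcing + 2*CO2 - 5 is discarded; IceMelt is fixed at 5.
CO2 is not downstream of the intervention, so its value is determined by the original equations.

2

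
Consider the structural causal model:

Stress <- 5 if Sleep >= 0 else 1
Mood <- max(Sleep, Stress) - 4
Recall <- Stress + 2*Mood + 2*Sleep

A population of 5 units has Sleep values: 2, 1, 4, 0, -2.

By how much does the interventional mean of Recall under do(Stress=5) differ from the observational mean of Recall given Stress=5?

-1.5

Every unit gets Stress=5 under the intervention. Recall values become 11, 9, 15, 7, 3; E[Recall|do(Stress=5)] = 9.
Observing Stress=5 restricts to units where Stress's equation naturally yields 5: Sleep ∈ {2, 1, 4, 0}. In that subpopulation Recall = 11, 9, 15, 7, mean 10.5.
Difference = 9 − 10.5 = -1.5.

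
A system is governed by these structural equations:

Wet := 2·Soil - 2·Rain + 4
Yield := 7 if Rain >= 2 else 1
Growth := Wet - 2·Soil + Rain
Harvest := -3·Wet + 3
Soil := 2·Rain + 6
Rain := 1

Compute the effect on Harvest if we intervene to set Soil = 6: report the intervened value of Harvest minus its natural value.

Under do(Soil=6), the mechanism Soil := 2·Rain + 6 is discarded; Soil is fixed at 6.
Wet = 2·Soil - 2·Rain + 4  [with Soil=6, Rain=1]  = 14
Harvest = -3·Wet + 3  [with Wet=14]  = -39
Without intervention: Soil = 2·Rain + 6  [with Rain=1]  = 8; Wet = 2·Soil - 2·Rain + 4  [with Soil=8, Rain=1]  = 18; Harvest = -3·Wet + 3  [with Wet=18]  = -51.
Change = -39 − (-51) = 12.

12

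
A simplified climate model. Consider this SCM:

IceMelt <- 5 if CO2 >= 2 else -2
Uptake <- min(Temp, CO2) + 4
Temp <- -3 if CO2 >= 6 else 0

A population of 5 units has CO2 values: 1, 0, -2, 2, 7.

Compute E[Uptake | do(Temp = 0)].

3.6

Under do(Temp=0), Temp's equation is replaced by Temp=0 for every unit. Per-unit Uptake: 4, 4, 2, 4, 4. Mean = 3.6.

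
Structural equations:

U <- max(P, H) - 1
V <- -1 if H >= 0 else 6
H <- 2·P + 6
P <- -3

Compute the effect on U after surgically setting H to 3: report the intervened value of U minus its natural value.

The intervention breaks the incoming arrows to H: H <- 2·P + 6 no longer applies, and H = 3.
U = max(P, H) - 1  [with P=-3, H=3]  = 2
Without intervention: H = 2·P + 6  [with P=-3]  = 0; U = max(P, H) - 1  [with P=-3, H=0]  = -1.
Change = 2 − (-1) = 3.

3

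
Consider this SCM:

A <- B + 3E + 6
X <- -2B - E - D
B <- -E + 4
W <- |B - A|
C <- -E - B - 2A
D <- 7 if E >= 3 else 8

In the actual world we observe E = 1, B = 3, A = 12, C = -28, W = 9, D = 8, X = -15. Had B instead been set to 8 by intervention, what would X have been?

Under do(B=8), the mechanism B <- -E + 4 is discarded; B is fixed at 8.
D = 7 if E >= 3 else 8  [with E=1]  = 8
X = -2B - E - D  [with B=8, E=1, D=8]  = -25

-25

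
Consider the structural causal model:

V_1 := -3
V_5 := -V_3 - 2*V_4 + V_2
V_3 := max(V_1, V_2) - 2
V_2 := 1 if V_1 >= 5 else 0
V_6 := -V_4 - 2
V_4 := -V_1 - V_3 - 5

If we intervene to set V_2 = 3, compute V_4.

-3

Under do(V_2=3), the mechanism V_2 := 1 if V_1 >= 5 else 0 is discarded; V_2 is fixed at 3.
V_3 = max(V_1, V_2) - 2  [with V_1=-3, V_2=3]  = 1
V_4 = -V_1 - V_3 - 5  [with V_1=-3, V_3=1]  = -3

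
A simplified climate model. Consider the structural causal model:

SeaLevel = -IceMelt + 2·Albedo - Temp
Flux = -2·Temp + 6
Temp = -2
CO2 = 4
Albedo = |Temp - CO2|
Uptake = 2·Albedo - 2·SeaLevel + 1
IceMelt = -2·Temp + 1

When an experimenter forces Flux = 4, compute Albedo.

do(Flux=4) replaces the equation Flux = -2·Temp + 6 with the constant Flux = 4.
No directed path runs from Flux to Albedo, so Albedo keeps its natural value.
Albedo = |Temp - CO2|  [with Temp=-2, CO2=4]  = 6

6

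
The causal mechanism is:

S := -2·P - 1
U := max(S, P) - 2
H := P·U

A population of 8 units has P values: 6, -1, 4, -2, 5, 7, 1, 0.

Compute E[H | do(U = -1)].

Under do(U=-1), U's equation is replaced by U=-1 for every unit. Per-unit H: -6, 1, -4, 2, -5, -7, -1, 0. Mean = -2.5.

-2.5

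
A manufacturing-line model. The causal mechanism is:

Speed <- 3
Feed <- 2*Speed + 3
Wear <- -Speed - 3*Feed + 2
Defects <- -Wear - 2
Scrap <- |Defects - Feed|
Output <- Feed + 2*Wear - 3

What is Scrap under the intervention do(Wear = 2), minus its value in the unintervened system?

-4

do(Wear=2) replaces the equation Wear <- -Speed - 3*Feed + 2 with the constant Wear = 2.
Feed = 2*Speed + 3  [with Speed=3]  = 9
Defects = -Wear - 2  [with Wear=2]  = -4
Scrap = |Defects - Feed|  [with Defects=-4, Feed=9]  = 13
Without intervention: Feed = 2*Speed + 3  [with Speed=3]  = 9; Wear = -Speed - 3*Feed + 2  [with Speed=3, Feed=9]  = -28; Defects = -Wear - 2  [with Wear=-28]  = 26; Scrap = |Defects - Feed|  [with Defects=26, Feed=9]  = 17.
Change = 13 − 17 = -4.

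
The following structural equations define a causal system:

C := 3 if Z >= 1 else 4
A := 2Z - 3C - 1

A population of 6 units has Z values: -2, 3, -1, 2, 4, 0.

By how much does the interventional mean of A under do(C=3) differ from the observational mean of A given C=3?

-4

The intervention sets C=3 in all 6 units regardless of Z. Recomputing A per unit gives -14, -4, -12, -6, -2, -10; average -8.
Conditioning on C=3 selects the 3 unit(s) with Z ∈ {3, 2, 4}. Their A values: -4, -6, -2. Mean = -4.
Difference = -8 − (-4) = -4.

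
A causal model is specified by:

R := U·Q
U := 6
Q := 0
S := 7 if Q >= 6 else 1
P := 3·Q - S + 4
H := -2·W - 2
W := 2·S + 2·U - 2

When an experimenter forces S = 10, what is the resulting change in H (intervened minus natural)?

-36

The intervention breaks the incoming arrows to S: S := 7 if Q >= 6 else 1 no longer applies, and S = 10.
W = 2·S + 2·U - 2  [with S=10, U=6]  = 30
H = -2·W - 2  [with W=30]  = -62
Without intervention: S = 7 if Q >= 6 else 1  [with Q=0]  = 1; W = 2·S + 2·U - 2  [with S=1, U=6]  = 12; H = -2·W - 2  [with W=12]  = -26.
Change = -62 − (-26) = -36.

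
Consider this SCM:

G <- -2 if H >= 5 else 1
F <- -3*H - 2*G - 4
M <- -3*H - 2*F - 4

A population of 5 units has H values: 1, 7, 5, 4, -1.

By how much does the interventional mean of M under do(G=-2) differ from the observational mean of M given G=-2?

-8.4

The intervention sets G=-2 in all 5 units regardless of H. Recomputing M per unit gives -1, 17, 11, 8, -7; average 5.6.
Conditioning on G=-2 selects the 2 unit(s) with H ∈ {7, 5}. Their M values: 17, 11. Mean = 14.
Difference = 5.6 − 14 = -8.4.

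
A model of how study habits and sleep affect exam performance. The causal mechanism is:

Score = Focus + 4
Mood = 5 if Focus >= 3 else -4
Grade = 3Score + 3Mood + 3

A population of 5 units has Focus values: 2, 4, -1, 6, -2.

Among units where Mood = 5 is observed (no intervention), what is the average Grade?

45

Conditioning on Mood=5 selects the 2 unit(s) with Focus ∈ {4, 6}. Their Grade values: 42, 48. Mean = 45.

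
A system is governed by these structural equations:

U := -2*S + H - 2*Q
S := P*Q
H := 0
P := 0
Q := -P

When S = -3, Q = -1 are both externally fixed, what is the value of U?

The joint intervention fixes S = -3, Q = -1, removing each variable's own equation.
U = -2*S + H - 2*Q  [with S=-3, H=0, Q=-1]  = 8

8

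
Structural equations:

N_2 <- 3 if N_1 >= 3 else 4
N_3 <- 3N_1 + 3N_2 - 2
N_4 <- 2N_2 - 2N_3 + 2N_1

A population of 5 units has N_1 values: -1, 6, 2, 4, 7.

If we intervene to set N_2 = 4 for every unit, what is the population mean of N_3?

do(N_2=4) breaks N_2's dependence on N_1. With N_2=4 fixed, N_3 across the units is 7, 28, 16, 22, 31, mean 20.8.

20.8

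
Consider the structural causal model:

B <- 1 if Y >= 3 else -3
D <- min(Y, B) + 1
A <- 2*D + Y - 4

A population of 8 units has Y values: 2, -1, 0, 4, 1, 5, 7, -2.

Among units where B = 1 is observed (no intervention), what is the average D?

2

Observing B=1 restricts to units where B's equation naturally yields 1: Y ∈ {4, 5, 7}. In that subpopulation D = 2, 2, 2, mean 2.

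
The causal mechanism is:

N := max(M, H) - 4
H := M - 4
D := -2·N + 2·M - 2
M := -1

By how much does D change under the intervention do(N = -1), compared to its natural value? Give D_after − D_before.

-8

The intervention breaks the incoming arrows to N: N := max(M, H) - 4 no longer applies, and N = -1.
D = -2·N + 2·M - 2  [with N=-1, M=-1]  = -2
Without intervention: H = M - 4  [with M=-1]  = -5; N = max(M, H) - 4  [with M=-1, H=-5]  = -5; D = -2·N + 2·M - 2  [with N=-5, M=-1]  = 6.
Change = -2 − 6 = -8.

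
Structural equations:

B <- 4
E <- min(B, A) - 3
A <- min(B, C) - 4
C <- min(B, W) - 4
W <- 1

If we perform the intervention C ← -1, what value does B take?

Under do(C=-1), the mechanism C <- min(B, W) - 4 is discarded; C is fixed at -1.
Since B is not a descendant of the intervened variable, it is unaffected.

4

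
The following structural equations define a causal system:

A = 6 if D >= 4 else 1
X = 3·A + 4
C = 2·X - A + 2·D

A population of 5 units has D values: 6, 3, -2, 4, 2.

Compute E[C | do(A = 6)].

43.2

do(A=6) breaks A's dependence on D. With A=6 fixed, C across the units is 50, 44, 34, 46, 42, mean 43.2.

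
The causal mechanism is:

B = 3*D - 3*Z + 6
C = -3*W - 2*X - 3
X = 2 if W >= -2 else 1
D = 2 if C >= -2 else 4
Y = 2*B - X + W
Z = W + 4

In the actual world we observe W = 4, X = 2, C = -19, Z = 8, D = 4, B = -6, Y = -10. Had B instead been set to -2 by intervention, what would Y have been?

-2

Intervening sets B = -2 and removes its equation (B = 3*D - 3*Z + 6).
X = 2 if W >= -2 else 1  [with W=4]  = 2
Y = 2*B - X + W  [with B=-2, X=2, W=4]  = -2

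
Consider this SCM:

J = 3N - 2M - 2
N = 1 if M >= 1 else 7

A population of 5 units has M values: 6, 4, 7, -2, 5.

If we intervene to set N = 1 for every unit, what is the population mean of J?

-7

The intervention sets N=1 in all 5 units regardless of M. Recomputing J per unit gives -11, -7, -13, 5, -9; average -7.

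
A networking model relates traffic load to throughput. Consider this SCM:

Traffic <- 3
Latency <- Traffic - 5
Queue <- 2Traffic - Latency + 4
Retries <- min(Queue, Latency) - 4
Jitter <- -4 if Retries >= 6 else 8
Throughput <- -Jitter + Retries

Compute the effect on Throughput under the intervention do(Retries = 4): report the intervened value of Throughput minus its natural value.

10

Under do(Retries=4), the mechanism Retries <- min(Queue, Latency) - 4 is discarded; Retries is fixed at 4.
Jitter = -4 if Retries >= 6 else 8  [with Retries=4]  = 8
Throughput = -Jitter + Retries  [with Jitter=8, Retries=4]  = -4
Without intervention: Latency = Traffic - 5  [with Traffic=3]  = -2; Queue = 2Traffic - Latency + 4  [with Traffic=3, Latency=-2]  = 12; Retries = min(Queue, Latency) - 4  [with Queue=12, Latency=-2]  = -6; Jitter = -4 if Retries >= 6 else 8  [with Retries=-6]  = 8; Throughput = -Jitter + Retries  [with Jitter=8, Retries=-6]  = -14.
Change = -4 − (-14) = 10.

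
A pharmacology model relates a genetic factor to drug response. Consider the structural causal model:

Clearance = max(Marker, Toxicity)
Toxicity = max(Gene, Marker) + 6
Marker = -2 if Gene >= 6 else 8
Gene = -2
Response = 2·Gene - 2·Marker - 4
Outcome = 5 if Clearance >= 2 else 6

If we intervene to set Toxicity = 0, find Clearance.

Intervening sets Toxicity = 0 and removes its equation (Toxicity = max(Gene, Marker) + 6).
Marker = -2 if Gene >= 6 else 8  [with Gene=-2]  = 8
Clearance = max(Marker, Toxicity)  [with Marker=8, Toxicity=0]  = 8

8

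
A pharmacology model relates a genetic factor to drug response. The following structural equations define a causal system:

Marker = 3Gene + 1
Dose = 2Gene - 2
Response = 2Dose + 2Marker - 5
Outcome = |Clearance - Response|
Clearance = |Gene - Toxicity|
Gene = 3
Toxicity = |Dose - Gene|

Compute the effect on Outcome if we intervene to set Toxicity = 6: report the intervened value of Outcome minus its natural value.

Under do(Toxicity=6), the mechanism Toxicity = |Dose - Gene| is discarded; Toxicity is fixed at 6.
Dose = 2Gene - 2  [with Gene=3]  = 4
Marker = 3Gene + 1  [with Gene=3]  = 10
Response = 2Dose + 2Marker - 5  [with Dose=4, Marker=10]  = 23
Clearance = |Gene - Toxicity|  [with Gene=3, Toxicity=6]  = 3
Outcome = |Clearance - Response|  [with Clearance=3, Response=23]  = 20
Without intervention: Dose = 2Gene - 2  [with Gene=3]  = 4; Marker = 3Gene + 1  [with Gene=3]  = 10; Response = 2Dose + 2Marker - 5  [with Dose=4, Marker=10]  = 23; Toxicity = |Dose - Gene|  [with Dose=4, Gene=3]  = 1; Clearance = |Gene - Toxicity|  [with Gene=3, Toxicity=1]  = 2; Outcome = |Clearance - Response|  [with Clearance=2, Response=23]  = 21.
Change = 20 − 21 = -1.

-1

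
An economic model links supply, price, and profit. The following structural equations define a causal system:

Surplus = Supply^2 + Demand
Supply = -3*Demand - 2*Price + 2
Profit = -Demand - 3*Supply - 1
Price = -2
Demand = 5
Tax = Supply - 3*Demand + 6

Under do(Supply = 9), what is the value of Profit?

do(Supply=9) replaces the equation Supply = -3*Demand - 2*Price + 2 with the constant Supply = 9.
Profit = -Demand - 3*Supply - 1  [with Demand=5, Supply=9]  = -33

-33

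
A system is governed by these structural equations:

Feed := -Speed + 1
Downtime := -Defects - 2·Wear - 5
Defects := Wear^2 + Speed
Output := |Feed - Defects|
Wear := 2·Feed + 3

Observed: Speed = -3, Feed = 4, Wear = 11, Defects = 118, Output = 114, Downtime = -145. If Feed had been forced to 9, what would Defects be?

Under do(Feed=9), the mechanism Feed := -Speed + 1 is discarded; Feed is fixed at 9.
Wear = 2·Feed + 3  [with Feed=9]  = 21
Defects = Wear^2 + Speed  [with Wear=21, Speed=-3]  = 438

438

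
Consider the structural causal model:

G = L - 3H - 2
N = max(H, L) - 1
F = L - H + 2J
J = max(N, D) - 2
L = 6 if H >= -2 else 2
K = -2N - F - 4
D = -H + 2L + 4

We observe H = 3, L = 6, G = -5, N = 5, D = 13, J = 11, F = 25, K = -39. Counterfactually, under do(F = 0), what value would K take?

-14

do(F=0) replaces the equation F = L - H + 2J with the constant F = 0.
L = 6 if H >= -2 else 2  [with H=3]  = 6
N = max(H, L) - 1  [with H=3, L=6]  = 5
K = -2N - F - 4  [with N=5, F=0]  = -14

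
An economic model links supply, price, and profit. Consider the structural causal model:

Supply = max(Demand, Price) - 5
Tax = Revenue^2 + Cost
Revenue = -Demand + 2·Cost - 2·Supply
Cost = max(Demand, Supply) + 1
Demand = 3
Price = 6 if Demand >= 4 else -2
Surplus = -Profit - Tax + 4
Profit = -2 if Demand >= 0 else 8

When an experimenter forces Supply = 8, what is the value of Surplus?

The intervention breaks the incoming arrows to Supply: Supply = max(Demand, Price) - 5 no longer applies, and Supply = 8.
Cost = max(Demand, Supply) + 1  [with Demand=3, Supply=8]  = 9
Revenue = -Demand + 2·Cost - 2·Supply  [with Demand=3, Cost=9, Supply=8]  = -1
Tax = Revenue^2 + Cost  [with Revenue=-1, Cost=9]  = 10
Profit = -2 if Demand >= 0 else 8  [with Demand=3]  = -2
Surplus = -Profit - Tax + 4  [with Profit=-2, Tax=10]  = -4

-4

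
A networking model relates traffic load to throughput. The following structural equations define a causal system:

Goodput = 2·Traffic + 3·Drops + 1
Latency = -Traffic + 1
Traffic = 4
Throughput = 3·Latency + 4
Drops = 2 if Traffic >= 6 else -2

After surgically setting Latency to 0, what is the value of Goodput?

do(Latency=0) replaces the equation Latency = -Traffic + 1 with the constant Latency = 0.
Since Goodput is not a descendant of the intervened variable, it is unaffected.
Drops = 2 if Traffic >= 6 else -2  [with Traffic=4]  = -2
Goodput = 2·Traffic + 3·Drops + 1  [with Traffic=4, Drops=-2]  = 3

3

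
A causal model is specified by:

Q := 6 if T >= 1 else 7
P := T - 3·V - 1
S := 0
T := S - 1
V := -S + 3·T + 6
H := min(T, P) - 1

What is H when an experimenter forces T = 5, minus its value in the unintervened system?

do(T=5) replaces the equation T := S - 1 with the constant T = 5.
V = -S + 3·T + 6  [with S=0, T=5]  = 21
P = T - 3·V - 1  [with T=5, V=21]  = -59
H = min(T, P) - 1  [with T=5, P=-59]  = -60
Without intervention: T = S - 1  [with S=0]  = -1; V = -S + 3·T + 6  [with S=0, T=-1]  = 3; P = T - 3·V - 1  [with T=-1, V=3]  = -11; H = min(T, P) - 1  [with T=-1, P=-11]  = -12.
Change = -60 − (-12) = -48.

-48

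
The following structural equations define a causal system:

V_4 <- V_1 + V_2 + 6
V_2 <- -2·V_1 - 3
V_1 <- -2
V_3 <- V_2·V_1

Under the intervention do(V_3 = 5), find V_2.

Under do(V_3=5), the mechanism V_3 <- V_2·V_1 is discarded; V_3 is fixed at 5.
Since V_2 is not a descendant of the intervened variable, it is unaffected.
V_2 = -2·V_1 - 3  [with V_1=-2]  = 1

1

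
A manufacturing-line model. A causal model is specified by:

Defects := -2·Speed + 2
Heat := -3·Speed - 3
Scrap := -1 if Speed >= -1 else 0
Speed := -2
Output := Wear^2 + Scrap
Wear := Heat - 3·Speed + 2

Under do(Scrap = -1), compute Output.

The intervention breaks the incoming arrows to Scrap: Scrap := -1 if Speed >= -1 else 0 no longer applies, and Scrap = -1.
Heat = -3·Speed - 3  [with Speed=-2]  = 3
Wear = Heat - 3·Speed + 2  [with Heat=3, Speed=-2]  = 11
Output = Wear^2 + Scrap  [with Wear=11, Scrap=-1]  = 120

120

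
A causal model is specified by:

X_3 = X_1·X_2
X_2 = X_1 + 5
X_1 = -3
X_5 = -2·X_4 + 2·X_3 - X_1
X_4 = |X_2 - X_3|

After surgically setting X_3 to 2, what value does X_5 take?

do(X_3=2) replaces the equation X_3 = X_1·X_2 with the constant X_3 = 2.
X_2 = X_1 + 5  [with X_1=-3]  = 2
X_4 = |X_2 - X_3|  [with X_2=2, X_3=2]  = 0
X_5 = -2·X_4 + 2·X_3 - X_1  [with X_4=0, X_3=2, X_1=-3]  = 7

7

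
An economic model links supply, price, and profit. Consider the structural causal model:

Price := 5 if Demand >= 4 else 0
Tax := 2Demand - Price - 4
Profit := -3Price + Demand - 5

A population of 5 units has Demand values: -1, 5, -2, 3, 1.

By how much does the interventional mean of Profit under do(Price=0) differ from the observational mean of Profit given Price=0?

0.95

do(Price=0) breaks Price's dependence on Demand. With Price=0 fixed, Profit across the units is -6, 0, -7, -2, -4, mean -3.8.
Observing Price=0 restricts to units where Price's equation naturally yields 0: Demand ∈ {-1, -2, 3, 1}. In that subpopulation Profit = -6, -7, -2, -4, mean -4.75.
Difference = -3.8 − (-4.75) = 0.95.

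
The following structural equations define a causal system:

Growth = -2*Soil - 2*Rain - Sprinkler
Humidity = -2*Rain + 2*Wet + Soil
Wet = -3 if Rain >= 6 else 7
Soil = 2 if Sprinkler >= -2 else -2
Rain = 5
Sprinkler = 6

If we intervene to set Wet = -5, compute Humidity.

-18

Under do(Wet=-5), the mechanism Wet = -3 if Rain >= 6 else 7 is discarded; Wet is fixed at -5.
Soil = 2 if Sprinkler >= -2 else -2  [with Sprinkler=6]  = 2
Humidity = -2*Rain + 2*Wet + Soil  [with Rain=5, Wet=-5, Soil=2]  = -18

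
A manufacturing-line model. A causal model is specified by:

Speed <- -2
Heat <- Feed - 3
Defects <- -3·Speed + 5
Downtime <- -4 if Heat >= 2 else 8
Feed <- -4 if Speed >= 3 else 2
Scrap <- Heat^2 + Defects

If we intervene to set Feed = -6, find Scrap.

do(Feed=-6) replaces the equation Feed <- -4 if Speed >= 3 else 2 with the constant Feed = -6.
Heat = Feed - 3  [with Feed=-6]  = -9
Defects = -3·Speed + 5  [with Speed=-2]  = 11
Scrap = Heat^2 + Defects  [with Heat=-9, Defects=11]  = 92

92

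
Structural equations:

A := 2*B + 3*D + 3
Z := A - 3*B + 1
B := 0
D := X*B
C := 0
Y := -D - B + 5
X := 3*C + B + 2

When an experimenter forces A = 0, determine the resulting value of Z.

1

Intervening sets A = 0 and removes its equation (A := 2*B + 3*D + 3).
Z = A - 3*B + 1  [with A=0, B=0]  = 1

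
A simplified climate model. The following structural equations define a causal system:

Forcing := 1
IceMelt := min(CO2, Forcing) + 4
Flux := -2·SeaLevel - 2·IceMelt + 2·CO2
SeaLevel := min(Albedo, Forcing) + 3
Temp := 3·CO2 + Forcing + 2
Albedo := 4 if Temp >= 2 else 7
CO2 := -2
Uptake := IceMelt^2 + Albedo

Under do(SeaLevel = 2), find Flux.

Intervening sets SeaLevel = 2 and removes its equation (SeaLevel := min(Albedo, Forcing) + 3).
IceMelt = min(CO2, Forcing) + 4  [with CO2=-2, Forcing=1]  = 2
Flux = -2·SeaLevel - 2·IceMelt + 2·CO2  [with SeaLevel=2, IceMelt=2, CO2=-2]  = -12

-12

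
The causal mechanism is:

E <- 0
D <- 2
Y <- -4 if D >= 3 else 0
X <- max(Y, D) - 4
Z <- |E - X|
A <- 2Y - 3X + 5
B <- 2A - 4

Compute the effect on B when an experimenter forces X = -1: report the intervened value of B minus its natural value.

The intervention breaks the incoming arrows to X: X <- max(Y, D) - 4 no longer applies, and X = -1.
Y = -4 if D >= 3 else 0  [with D=2]  = 0
A = 2Y - 3X + 5  [with Y=0, X=-1]  = 8
B = 2A - 4  [with A=8]  = 12
Without intervention: Y = -4 if D >= 3 else 0  [with D=2]  = 0; X = max(Y, D) - 4  [with Y=0, D=2]  = -2; A = 2Y - 3X + 5  [with Y=0, X=-2]  = 11; B = 2A - 4  [with A=11]  = 18.
Change = 12 − 18 = -6.

-6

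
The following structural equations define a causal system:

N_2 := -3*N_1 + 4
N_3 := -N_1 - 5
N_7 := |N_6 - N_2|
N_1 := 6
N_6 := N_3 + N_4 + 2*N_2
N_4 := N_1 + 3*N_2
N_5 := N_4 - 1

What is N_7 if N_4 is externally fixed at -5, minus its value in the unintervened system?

The intervention breaks the incoming arrows to N_4: N_4 := N_1 + 3*N_2 no longer applies, and N_4 = -5.
N_2 = -3*N_1 + 4  [with N_1=6]  = -14
N_3 = -N_1 - 5  [with N_1=6]  = -11
N_6 = N_3 + N_4 + 2*N_2  [with N_3=-11, N_4=-5, N_2=-14]  = -44
N_7 = |N_6 - N_2|  [with N_6=-44, N_2=-14]  = 30
Without intervention: N_2 = -3*N_1 + 4  [with N_1=6]  = -14; N_3 = -N_1 - 5  [with N_1=6]  = -11; N_4 = N_1 + 3*N_2  [with N_1=6, N_2=-14]  = -36; N_6 = N_3 + N_4 + 2*N_2  [with N_3=-11, N_4=-36, N_2=-14]  = -75; N_7 = |N_6 - N_2|  [with N_6=-75, N_2=-14]  = 61.
Change = 30 − 61 = -31.

-31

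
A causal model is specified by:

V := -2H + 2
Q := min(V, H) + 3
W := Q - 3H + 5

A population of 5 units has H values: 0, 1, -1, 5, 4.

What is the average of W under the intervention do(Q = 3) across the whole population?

Every unit gets Q=3 under the intervention. W values become 8, 5, 11, -7, -4; E[W|do(Q=3)] = 2.6.

2.6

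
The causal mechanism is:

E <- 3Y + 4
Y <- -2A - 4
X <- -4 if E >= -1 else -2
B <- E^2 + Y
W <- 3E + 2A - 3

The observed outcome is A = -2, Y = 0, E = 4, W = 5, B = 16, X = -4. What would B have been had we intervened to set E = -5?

do(E=-5) replaces the equation E <- 3Y + 4 with the constant E = -5.
Y = -2A - 4  [with A=-2]  = 0
B = E^2 + Y  [with E=-5, Y=0]  = 25

25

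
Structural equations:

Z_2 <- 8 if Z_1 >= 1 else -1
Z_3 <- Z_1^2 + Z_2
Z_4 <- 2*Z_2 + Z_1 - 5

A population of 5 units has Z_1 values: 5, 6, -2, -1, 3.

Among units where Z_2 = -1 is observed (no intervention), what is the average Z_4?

Observing Z_2=-1 restricts to units where Z_2's equation naturally yields -1: Z_1 ∈ {-2, -1}. In that subpopulation Z_4 = -9, -8, mean -8.5.

-8.5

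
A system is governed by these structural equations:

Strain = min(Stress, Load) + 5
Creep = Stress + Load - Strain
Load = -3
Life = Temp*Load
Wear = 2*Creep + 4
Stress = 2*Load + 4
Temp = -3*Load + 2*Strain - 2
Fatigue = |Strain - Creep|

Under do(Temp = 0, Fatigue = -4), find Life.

Setting Temp = 0, Fatigue = -4 by intervention discards those variables' equations.
Life = Temp*Load  [with Temp=0, Load=-3]  = 0

0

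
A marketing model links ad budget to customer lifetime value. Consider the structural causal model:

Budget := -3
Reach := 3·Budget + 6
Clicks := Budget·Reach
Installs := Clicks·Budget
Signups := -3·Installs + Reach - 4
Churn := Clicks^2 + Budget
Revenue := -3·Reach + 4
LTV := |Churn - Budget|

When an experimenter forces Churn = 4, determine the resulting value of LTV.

7

Intervening sets Churn = 4 and removes its equation (Churn := Clicks^2 + Budget).
LTV = |Churn - Budget|  [with Churn=4, Budget=-3]  = 7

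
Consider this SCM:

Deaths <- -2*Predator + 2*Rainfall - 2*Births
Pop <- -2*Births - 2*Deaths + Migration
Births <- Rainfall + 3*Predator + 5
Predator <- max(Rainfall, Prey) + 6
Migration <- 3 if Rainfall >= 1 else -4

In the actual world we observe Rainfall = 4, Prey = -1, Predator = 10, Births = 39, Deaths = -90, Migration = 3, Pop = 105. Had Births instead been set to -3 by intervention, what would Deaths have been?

Intervening sets Births = -3 and removes its equation (Births <- Rainfall + 3*Predator + 5).
Predator = max(Rainfall, Prey) + 6  [with Rainfall=4, Prey=-1]  = 10
Deaths = -2*Predator + 2*Rainfall - 2*Births  [with Predator=10, Rainfall=4, Births=-3]  = -6

-6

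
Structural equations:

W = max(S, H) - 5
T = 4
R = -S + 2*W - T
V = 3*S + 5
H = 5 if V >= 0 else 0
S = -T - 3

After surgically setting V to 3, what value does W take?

0

do(V=3) replaces the equation V = 3*S + 5 with the constant V = 3.
S = -T - 3  [with T=4]  = -7
H = 5 if V >= 0 else 0  [with V=3]  = 5
W = max(S, H) - 5  [with S=-7, H=5]  = 0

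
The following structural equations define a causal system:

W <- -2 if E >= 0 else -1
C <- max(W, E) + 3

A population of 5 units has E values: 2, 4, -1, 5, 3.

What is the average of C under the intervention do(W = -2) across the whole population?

Every unit gets W=-2 under the intervention. C values become 5, 7, 2, 8, 6; E[C|do(W=-2)] = 5.6.

5.6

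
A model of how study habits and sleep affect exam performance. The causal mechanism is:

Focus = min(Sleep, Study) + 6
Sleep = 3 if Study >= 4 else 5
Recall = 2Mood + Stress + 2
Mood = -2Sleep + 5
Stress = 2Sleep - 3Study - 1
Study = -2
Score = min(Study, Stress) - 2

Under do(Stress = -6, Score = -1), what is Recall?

Under do(Stress = -6, Score = -1), each intervened variable's structural equation is replaced by its fixed value.
Sleep = 3 if Study >= 4 else 5  [with Study=-2]  = 5
Mood = -2Sleep + 5  [with Sleep=5]  = -5
Recall = 2Mood + Stress + 2  [with Mood=-5, Stress=-6]  = -14

-14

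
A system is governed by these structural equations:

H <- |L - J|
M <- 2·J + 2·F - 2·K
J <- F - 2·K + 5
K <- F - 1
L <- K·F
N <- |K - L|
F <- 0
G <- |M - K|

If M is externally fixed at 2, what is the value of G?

do(M=2) replaces the equation M <- 2·J + 2·F - 2·K with the constant M = 2.
K = F - 1  [with F=0]  = -1
G = |M - K|  [with M=2, K=-1]  = 3

3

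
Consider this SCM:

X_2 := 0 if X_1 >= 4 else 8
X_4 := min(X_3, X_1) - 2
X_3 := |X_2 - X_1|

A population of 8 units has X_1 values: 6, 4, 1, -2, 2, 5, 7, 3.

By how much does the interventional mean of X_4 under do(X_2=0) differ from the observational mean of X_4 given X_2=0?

-2.25

do(X_2=0) breaks X_2's dependence on X_1. With X_2=0 fixed, X_4 across the units is 4, 2, -1, -4, 0, 3, 5, 1, mean 1.25.
Conditioning on X_2=0 selects the 4 unit(s) with X_1 ∈ {6, 4, 5, 7}. Their X_4 values: 4, 2, 3, 5. Mean = 3.5.
Difference = 1.25 − 3.5 = -2.25.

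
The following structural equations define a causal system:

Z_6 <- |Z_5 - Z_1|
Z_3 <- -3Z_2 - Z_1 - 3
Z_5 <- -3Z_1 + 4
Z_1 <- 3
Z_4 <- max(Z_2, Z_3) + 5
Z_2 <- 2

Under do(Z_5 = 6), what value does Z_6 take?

3

The intervention breaks the incoming arrows to Z_5: Z_5 <- -3Z_1 + 4 no longer applies, and Z_5 = 6.
Z_6 = |Z_5 - Z_1|  [with Z_5=6, Z_1=3]  = 3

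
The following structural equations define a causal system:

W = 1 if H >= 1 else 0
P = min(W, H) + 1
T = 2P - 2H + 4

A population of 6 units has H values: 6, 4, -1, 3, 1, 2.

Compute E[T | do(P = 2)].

do(P=2) breaks P's dependence on H. With P=2 fixed, T across the units is -4, 0, 10, 2, 6, 4, mean 3.

3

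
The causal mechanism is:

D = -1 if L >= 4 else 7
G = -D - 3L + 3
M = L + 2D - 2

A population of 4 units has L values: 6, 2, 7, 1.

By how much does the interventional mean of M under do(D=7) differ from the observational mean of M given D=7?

Every unit gets D=7 under the intervention. M values become 18, 14, 19, 13; E[M|do(D=7)] = 16.
Conditioning on D=7 selects the 2 unit(s) with L ∈ {2, 1}. Their M values: 14, 13. Mean = 13.5.
Difference = 16 − 13.5 = 2.5.

2.5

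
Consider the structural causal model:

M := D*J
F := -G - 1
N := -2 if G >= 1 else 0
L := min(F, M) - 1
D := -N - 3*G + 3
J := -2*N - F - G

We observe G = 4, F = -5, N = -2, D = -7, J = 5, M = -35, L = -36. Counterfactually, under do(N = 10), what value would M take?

361

The intervention breaks the incoming arrows to N: N := -2 if G >= 1 else 0 no longer applies, and N = 10.
F = -G - 1  [with G=4]  = -5
D = -N - 3*G + 3  [with N=10, G=4]  = -19
J = -2*N - F - G  [with N=10, F=-5, G=4]  = -19
M = D*J  [with D=-19, J=-19]  = 361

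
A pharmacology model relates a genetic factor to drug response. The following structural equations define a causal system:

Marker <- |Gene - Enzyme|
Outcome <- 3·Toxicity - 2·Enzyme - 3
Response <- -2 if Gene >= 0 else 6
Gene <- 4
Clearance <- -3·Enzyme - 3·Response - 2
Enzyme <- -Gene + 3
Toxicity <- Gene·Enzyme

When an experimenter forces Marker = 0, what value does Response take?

The intervention breaks the incoming arrows to Marker: Marker <- |Gene - Enzyme| no longer applies, and Marker = 0.
Response is not downstream of the intervention, so its value is determined by the original equations.
Response = -2 if Gene >= 0 else 6  [with Gene=4]  = -2

-2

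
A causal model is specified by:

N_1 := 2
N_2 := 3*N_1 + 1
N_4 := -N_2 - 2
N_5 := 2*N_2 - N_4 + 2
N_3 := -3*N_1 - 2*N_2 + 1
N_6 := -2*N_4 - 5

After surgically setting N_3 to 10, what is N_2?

Under do(N_3=10), the mechanism N_3 := -3*N_1 - 2*N_2 + 1 is discarded; N_3 is fixed at 10.
Since N_2 is not a descendant of the intervened variable, it is unaffected.
N_2 = 3*N_1 + 1  [with N_1=2]  = 7

7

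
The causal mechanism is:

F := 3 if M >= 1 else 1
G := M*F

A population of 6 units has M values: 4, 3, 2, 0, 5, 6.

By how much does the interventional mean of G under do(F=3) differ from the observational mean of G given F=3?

-2

do(F=3) breaks F's dependence on M. With F=3 fixed, G across the units is 12, 9, 6, 0, 15, 18, mean 10.
E[G|F=3] averages over only the 5 units with F=3 (M = 4, 3, 2, 5, 6): G = 12, 9, 6, 15, 18, mean 12.
Difference = 10 − 12 = -2.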